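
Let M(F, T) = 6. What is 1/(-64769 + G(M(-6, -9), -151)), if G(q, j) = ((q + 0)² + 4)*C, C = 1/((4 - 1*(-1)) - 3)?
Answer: -1/64749 ≈ -1.5444e-5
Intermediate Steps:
C = ½ (C = 1/((4 + 1) - 3) = 1/(5 - 3) = 1/2 = ½ ≈ 0.50000)
G(q, j) = 2 + q²/2 (G(q, j) = ((q + 0)² + 4)*(½) = (q² + 4)*(½) = (4 + q²)*(½) = 2 + q²/2)
1/(-64769 + G(M(-6, -9), -151)) = 1/(-64769 + (2 + (½)*6²)) = 1/(-64769 + (2 + (½)*36)) = 1/(-64769 + (2 + 18)) = 1/(-64769 + 20) = 1/(-64749) = -1/64749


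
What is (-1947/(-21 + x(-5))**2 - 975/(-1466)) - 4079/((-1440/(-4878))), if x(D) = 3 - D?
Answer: -137042331773/9910160 ≈ -13828.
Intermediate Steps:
(-1947/(-21 + x(-5))**2 - 975/(-1466)) - 4079/((-1440/(-4878))) = (-1947/(-21 + (3 - 1*(-5)))**2 - 975/(-1466)) - 4079/((-1440/(-4878))) = (-1947/(-21 + (3 + 5))**2 - 975*(-1/1466)) - 4079/((-1440*(-1/4878))) = (-1947/(-21 + 8)**2 + 975/1466) - 4079/80/271 = (-1947/((-13)**2) + 975/1466) - 4079*271/80 = (-1947/169 + 975/1466) - 1*1105409/80 = (-1947*1/169 + 975/1466) - 1105409/80 = (-1947/169 + 975/1466) - 1105409/80 = -2689527/247754 - 1105409/80 = -137042331773/9910160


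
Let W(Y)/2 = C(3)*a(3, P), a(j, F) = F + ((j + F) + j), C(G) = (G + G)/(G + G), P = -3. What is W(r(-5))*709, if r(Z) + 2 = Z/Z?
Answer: 0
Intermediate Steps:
C(G) = 1 (C(G) = (2*G)/((2*G)) = (2*G)*(1/(2*G)) = 1)
a(j, F) = 2*F + 2*j (a(j, F) = F + ((F + j) + j) = F + (F + 2*j) = 2*F + 2*j)
r(Z) = -1 (r(Z) = -2 + Z/Z = -2 + 1 = -1)
W(Y) = 0 (W(Y) = 2*(1*(2*(-3) + 2*3)) = 2*(1*(-6 + 6)) = 2*(1*0) = 2*0 = 0)
W(r(-5))*709 = 0*709 = 0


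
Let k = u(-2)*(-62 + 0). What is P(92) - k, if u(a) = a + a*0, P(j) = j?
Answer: -32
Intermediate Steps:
u(a) = a (u(a) = a + 0 = a)
k = 124 (k = -2*(-62 + 0) = -2*(-62) = 124)
P(92) - k = 92 - 1*124 = 92 - 124 = -32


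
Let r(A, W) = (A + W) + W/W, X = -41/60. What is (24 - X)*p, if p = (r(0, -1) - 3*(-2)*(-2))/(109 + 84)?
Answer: -1481/965 ≈ -1.5347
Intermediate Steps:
X = -41/60 (X = -41*1/60 = -41/60 ≈ -0.68333)
r(A, W) = 1 + A + W (r(A, W) = (A + W) + 1 = 1 + A + W)
p = -12/193 (p = ((1 + 0 - 1) - 3*(-2)*(-2))/(109 + 84) = (0 + 6*(-2))/193 = (0 - 12)*(1/193) = -12*1/193 = -12/193 ≈ -0.062176)
(24 - X)*p = (24 - 1*(-41/60))*(-12/193) = (24 + 41/60)*(-12/193) = (1481/60)*(-12/193) = -1481/965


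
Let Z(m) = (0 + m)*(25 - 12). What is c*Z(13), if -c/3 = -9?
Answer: 4563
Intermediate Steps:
c = 27 (c = -3*(-9) = 27)
Z(m) = 13*m (Z(m) = m*13 = 13*m)
c*Z(13) = 27*(13*13) = 27*169 = 4563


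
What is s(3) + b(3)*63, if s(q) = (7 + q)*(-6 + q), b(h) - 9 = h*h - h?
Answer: 915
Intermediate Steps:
b(h) = 9 + h**2 - h (b(h) = 9 + (h*h - h) = 9 + (h**2 - h) = 9 + h**2 - h)
s(q) = (-6 + q)*(7 + q)
s(3) + b(3)*63 = (-42 + 3 + 3**2) + (9 + 3**2 - 1*3)*63 = (-42 + 3 + 9) + (9 + 9 - 3)*63 = -30 + 15*63 = -30 + 945 = 915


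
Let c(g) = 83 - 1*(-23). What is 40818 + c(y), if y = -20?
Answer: 40924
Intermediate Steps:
c(g) = 106 (c(g) = 83 + 23 = 106)
40818 + c(y) = 40818 + 106 = 40924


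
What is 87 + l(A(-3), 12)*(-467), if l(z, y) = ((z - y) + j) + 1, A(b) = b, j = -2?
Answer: 7559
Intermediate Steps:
l(z, y) = -1 + z - y (l(z, y) = ((z - y) - 2) + 1 = (-2 + z - y) + 1 = -1 + z - y)
87 + l(A(-3), 12)*(-467) = 87 + (-1 - 3 - 1*12)*(-467) = 87 + (-1 - 3 - 12)*(-467) = 87 - 16*(-467) = 87 + 7472 = 7559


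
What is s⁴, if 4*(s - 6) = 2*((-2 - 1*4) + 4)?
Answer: 625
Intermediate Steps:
s = 5 (s = 6 + (2*((-2 - 1*4) + 4))/4 = 6 + (2*((-2 - 4) + 4))/4 = 6 + (2*(-6 + 4))/4 = 6 + (2*(-2))/4 = 6 + (¼)*(-4) = 6 - 1 = 5)
s⁴ = 5⁴ = 625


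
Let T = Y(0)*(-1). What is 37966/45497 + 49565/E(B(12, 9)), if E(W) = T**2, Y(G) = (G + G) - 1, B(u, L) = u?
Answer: 2255096771/45497 ≈ 49566.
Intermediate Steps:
Y(G) = -1 + 2*G (Y(G) = 2*G - 1 = -1 + 2*G)
T = 1 (T = (-1 + 2*0)*(-1) = (-1 + 0)*(-1) = -1*(-1) = 1)
E(W) = 1 (E(W) = 1**2 = 1)
37966/45497 + 49565/E(B(12, 9)) = 37966/45497 + 49565/1 = 37966*(1/45497) + 49565*1 = 37966/45497 + 49565 = 2255096771/45497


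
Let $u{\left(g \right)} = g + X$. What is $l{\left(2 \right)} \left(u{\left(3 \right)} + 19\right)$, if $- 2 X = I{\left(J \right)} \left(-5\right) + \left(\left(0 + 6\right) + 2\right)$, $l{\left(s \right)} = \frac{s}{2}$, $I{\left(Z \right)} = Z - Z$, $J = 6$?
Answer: $18$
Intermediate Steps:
$I{\left(Z \right)} = 0$
$l{\left(s \right)} = \frac{s}{2}$ ($l{\left(s \right)} = s \frac{1}{2} = \frac{s}{2}$)
$X = -4$ ($X = - \frac{0 \left(-5\right) + \left(\left(0 + 6\right) + 2\right)}{2} = - \frac{0 + \left(6 + 2\right)}{2} = - \frac{0 + 8}{2} = \left(- \frac{1}{2}\right) 8 = -4$)
$u{\left(g \right)} = -4 + g$ ($u{\left(g \right)} = g - 4 = -4 + g$)
$l{\left(2 \right)} \left(u{\left(3 \right)} + 19\right) = \frac{1}{2} \cdot 2 \left(\left(-4 + 3\right) + 19\right) = 1 \left(-1 + 19\right) = 1 \cdot 18 = 18$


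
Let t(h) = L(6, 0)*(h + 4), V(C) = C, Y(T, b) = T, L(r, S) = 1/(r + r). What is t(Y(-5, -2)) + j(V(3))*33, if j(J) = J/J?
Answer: 395/12 ≈ 32.917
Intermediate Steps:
L(r, S) = 1/(2*r)
t(h) = ⅓ + h/12 (t(h) = ((½)/6)*(h + 4) = ((½)*(⅙))*(4 + h) = (4 + h)/12 = ⅓ + h/12)
j(J) = 1
t(Y(-5, -2)) + j(V(3))*33 = (⅓ + (1/12)*(-5)) + 1*33 = (⅓ - 5/12) + 33 = -1/12 + 33 = 395/12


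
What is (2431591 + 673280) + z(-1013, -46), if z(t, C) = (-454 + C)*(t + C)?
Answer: 3634371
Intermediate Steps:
z(t, C) = (-454 + C)*(C + t)
(2431591 + 673280) + z(-1013, -46) = (2431591 + 673280) + ((-46)**2 - 454*(-46) - 454*(-1013) - 46*(-1013)) = 3104871 + (2116 + 20884 + 459902 + 46598) = 3104871 + 529500 = 3634371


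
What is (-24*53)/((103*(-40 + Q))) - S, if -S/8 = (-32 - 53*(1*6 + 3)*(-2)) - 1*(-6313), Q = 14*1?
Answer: 77501956/1339 ≈ 57881.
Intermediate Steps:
Q = 14
S = -57880 (S = -8*((-32 - 53*(1*6 + 3)*(-2)) - 1*(-6313)) = -8*((-32 - 53*(6 + 3)*(-2)) + 6313) = -8*((-32 - 477*(-2)) + 6313) = -8*((-32 - 53*(-18)) + 6313) = -8*((-32 + 954) + 6313) = -8*(922 + 6313) = -8*7235 = -57880)
(-24*53)/((103*(-40 + Q))) - S = (-24*53)/((103*(-40 + 14))) - 1*(-57880) = -1272/(103*(-26)) + 57880 = -1272/(-2678) + 57880 = -1272*(-1/2678) + 57880 = 636/1339 + 57880 = 77501956/1339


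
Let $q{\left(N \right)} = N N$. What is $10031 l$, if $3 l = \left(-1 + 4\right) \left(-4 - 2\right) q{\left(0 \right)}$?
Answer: $0$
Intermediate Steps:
$q{\left(N \right)} = N^{2}$
$l = 0$ ($l = \frac{\left(-1 + 4\right) \left(-4 - 2\right) 0^{2}}{3} = \frac{3 \left(-6\right) 0}{3} = \frac{\left(-18\right) 0}{3} = \frac{1}{3} \cdot 0 = 0$)
$10031 l = 10031 \cdot 0 = 0$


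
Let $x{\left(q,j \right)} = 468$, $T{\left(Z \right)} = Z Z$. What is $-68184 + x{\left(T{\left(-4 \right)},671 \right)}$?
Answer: $-67716$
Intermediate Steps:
$T{\left(Z \right)} = Z^{2}$
$-68184 + x{\left(T{\left(-4 \right)},671 \right)} = -68184 + 468 = -67716$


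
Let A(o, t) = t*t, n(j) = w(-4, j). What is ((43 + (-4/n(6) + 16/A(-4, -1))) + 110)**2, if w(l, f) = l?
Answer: 28900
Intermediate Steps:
n(j) = -4
A(o, t) = t**2
((43 + (-4/n(6) + 16/A(-4, -1))) + 110)**2 = ((43 + (-4/(-4) + 16/((-1)**2))) + 110)**2 = ((43 + (-4*(-1/4) + 16/1)) + 110)**2 = ((43 + (1 + 16*1)) + 110)**2 = ((43 + (1 + 16)) + 110)**2 = ((43 + 17) + 110)**2 = (60 + 110)**2 = 170**2 = 28900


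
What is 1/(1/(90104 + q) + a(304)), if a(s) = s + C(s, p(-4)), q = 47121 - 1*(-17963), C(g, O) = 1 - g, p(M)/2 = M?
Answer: 155188/155189 ≈ 0.99999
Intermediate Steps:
p(M) = 2*M
q = 65084 (q = 47121 + 17963 = 65084)
a(s) = 1 (a(s) = s + (1 - s) = 1)
1/(1/(90104 + q) + a(304)) = 1/(1/(90104 + 65084) + 1) = 1/(1/155188 + 1) = 1/(155189/155188) = 155188/155189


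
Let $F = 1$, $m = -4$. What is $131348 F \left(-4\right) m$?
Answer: $2101568$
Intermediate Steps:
$131348 F \left(-4\right) m = 131348 \cdot 1 \left(-4\right) \left(-4\right) = 131348 \left(\left(-4\right) \left(-4\right)\right) = 131348 \cdot 16 = 2101568$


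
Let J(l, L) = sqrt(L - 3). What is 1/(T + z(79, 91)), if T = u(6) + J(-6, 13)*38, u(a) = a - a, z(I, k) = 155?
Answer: 31/1917 - 38*sqrt(10)/9585 ≈ 0.0036342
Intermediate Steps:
J(l, L) = sqrt(-3 + L)
u(a) = 0
T = 38*sqrt(10) (T = 0 + sqrt(-3 + 13)*38 = 0 + sqrt(10)*38 = 0 + 38*sqrt(10) = 38*sqrt(10) ≈ 120.17)
1/(T + z(79, 91)) = 1/(38*sqrt(10) + 155) = 1/(155 + 38*sqrt(10))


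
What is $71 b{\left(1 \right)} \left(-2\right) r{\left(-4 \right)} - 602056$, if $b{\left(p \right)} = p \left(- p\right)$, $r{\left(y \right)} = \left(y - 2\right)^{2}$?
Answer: $-596944$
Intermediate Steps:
$r{\left(y \right)} = \left(-2 + y\right)^{2}$
$b{\left(p \right)} = - p^{2}$
$71 b{\left(1 \right)} \left(-2\right) r{\left(-4 \right)} - 602056 = 71 - 1^{2} \left(-2\right) \left(-2 - 4\right)^{2} - 602056 = 71 \left(-1\right) 1 \left(-2\right) \left(-6\right)^{2} - 602056 = 71 \left(\left(-1\right) \left(-2\right)\right) 36 - 602056 = 71 \cdot 2 \cdot 36 - 602056 = 142 \cdot 36 - 602056 = 5112 - 602056 = -596944$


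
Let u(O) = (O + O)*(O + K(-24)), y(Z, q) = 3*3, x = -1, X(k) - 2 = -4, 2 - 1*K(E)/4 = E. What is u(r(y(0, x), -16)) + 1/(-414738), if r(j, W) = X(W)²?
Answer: 358333631/414738 ≈ 864.00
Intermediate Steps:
K(E) = 8 - 4*E
X(k) = -2 (X(k) = 2 - 4 = -2)
y(Z, q) = 9
r(j, W) = 4 (r(j, W) = (-2)² = 4)
u(O) = 2*O*(104 + O) (u(O) = (O + O)*(O + (8 - 4*(-24))) = (2*O)*(O + (8 + 96)) = (2*O)*(O + 104) = (2*O)*(104 + O) = 2*O*(104 + O))
u(r(y(0, x), -16)) + 1/(-414738) = 2*4*(104 + 4) + 1/(-414738) = 2*4*108 - 1/414738 = 864 - 1/414738 = 358333631/414738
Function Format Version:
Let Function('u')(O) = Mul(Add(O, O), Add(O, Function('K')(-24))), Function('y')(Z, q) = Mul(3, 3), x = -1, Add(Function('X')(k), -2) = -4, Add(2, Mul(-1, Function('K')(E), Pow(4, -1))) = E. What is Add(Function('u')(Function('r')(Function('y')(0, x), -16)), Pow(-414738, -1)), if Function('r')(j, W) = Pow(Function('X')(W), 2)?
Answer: Rational(358333631, 414738) ≈ 864.00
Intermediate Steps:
Function('K')(E) = Add(8, Mul(-4, E))
Function('X')(k) = -2 (Function('X')(k) = Add(2, -4) = -2)
Function('y')(Z, q) = 9
Function('r')(j, W) = 4 (Function('r')(j, W) = Pow(-2, 2) = 4)
Function('u')(O) = Mul(2, O, Add(104, O)) (Function('u')(O) = Mul(Add(O, O), Add(O, Add(8, Mul(-4, -24)))) = Mul(Mul(2, O), Add(O, Add(8, 96))) = Mul(Mul(2, O), Add(O, 104)) = Mul(Mul(2, O), Add(104, O)) = Mul(2, O, Add(104, O)))
Add(Function('u')(Function('r')(Function('y')(0, x), -16)), Pow(-414738, -1)) = Add(Mul(2, 4, Add(104, 4)), Pow(-414738, -1)) = Add(Mul(2, 4, 108), Rational(-1, 414738)) = Add(864, Rational(-1, 414738)) = Rational(358333631, 414738)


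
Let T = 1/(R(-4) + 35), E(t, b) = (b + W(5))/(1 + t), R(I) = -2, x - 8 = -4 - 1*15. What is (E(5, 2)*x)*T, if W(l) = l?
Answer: -7/18 ≈ -0.38889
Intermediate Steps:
x = -11 (x = 8 + (-4 - 1*15) = 8 + (-4 - 15) = 8 - 19 = -11)
E(t, b) = (5 + b)/(1 + t) (E(t, b) = (b + 5)/(1 + t) = (5 + b)/(1 + t))
T = 1/33 (T = 1/(-2 + 35) = 1/33 ≈ 0.030303)
(E(5, 2)*x)*T = (((5 + 2)/(1 + 5))*(-11))*(1/33) = ((7/6)*(-11))*(1/33) = -77/6*1/33 = -7/18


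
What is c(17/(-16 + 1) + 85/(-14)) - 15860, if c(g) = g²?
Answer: -697136831/44100 ≈ -15808.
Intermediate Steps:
c(17/(-16 + 1) + 85/(-14)) - 15860 = (17/(-16 + 1) + 85/(-14))² - 15860 = (17/(-15) + 85*(-1/14))² - 15860 = (17*(-1/15) - 85/14)² - 15860 = (-17/15 - 85/14)² - 15860 = (-1513/210)² - 15860 = 2289169/44100 - 15860 = -697136831/44100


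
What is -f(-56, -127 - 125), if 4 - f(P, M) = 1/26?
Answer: -103/26 ≈ -3.9615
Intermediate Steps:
f(P, M) = 103/26 (f(P, M) = 4 - 1/26 = 103/26)
-f(-56, -127 - 125) = -1*103/26 = -103/26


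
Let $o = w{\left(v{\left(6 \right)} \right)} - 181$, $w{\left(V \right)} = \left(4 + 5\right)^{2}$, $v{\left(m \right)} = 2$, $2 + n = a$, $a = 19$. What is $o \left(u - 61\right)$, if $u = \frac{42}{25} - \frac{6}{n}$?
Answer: $\frac{101444}{17} \approx 5967.3$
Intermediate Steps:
$n = 17$ ($n = -2 + 19 = 17$)
$w{\left(V \right)} = 81$ ($w{\left(V \right)} = 9^{2} = 81$)
$u = \frac{564}{425}$ ($u = \frac{42}{25} - \frac{6}{17} = \frac{564}{425} \approx 1.3271$)
$o = -100$ ($o = 81 - 181 = -100$)
$o \left(u - 61\right) = - 100 \left(\frac{564}{425} - 61\right) = \left(-100\right) \left(- \frac{25361}{425}\right) = \frac{101444}{17}$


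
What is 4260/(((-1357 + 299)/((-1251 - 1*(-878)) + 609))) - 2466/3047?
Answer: -1532970474/1611863 ≈ -951.05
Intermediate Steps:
4260/(((-1357 + 299)/((-1251 - 1*(-878)) + 609))) - 2466/3047 = 4260/((-1058/((-1251 + 878) + 609))) - 2466*1/3047 = 4260/((-1058/(-373 + 609))) - 2466/3047 = 4260/((-1058/236)) - 2466/3047 = 4260/((-1058*1/236)) - 2466/3047 = 4260/(-529/118) - 2466/3047 = 4260*(-118/529) - 2466/3047 = -502680/529 - 2466/3047 = -1532970474/1611863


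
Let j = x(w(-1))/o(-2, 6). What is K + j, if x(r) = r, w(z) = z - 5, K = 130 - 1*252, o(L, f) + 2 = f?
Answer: -247/2 ≈ -123.50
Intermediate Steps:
o(L, f) = -2 + f
K = -122 (K = 130 - 252 = -122)
w(z) = -5 + z
j = -3/2 (j = (-5 - 1)/(-2 + 6) = -6/4 = (1/4)*(-6) = -3/2 ≈ -1.5000)
K + j = -122 - 3/2 = -247/2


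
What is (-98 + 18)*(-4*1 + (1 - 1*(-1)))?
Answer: 160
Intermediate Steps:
(-98 + 18)*(-4*1 + (1 - 1*(-1))) = -80*(-4 + (1 + 1)) = -80*(-4 + 2) = -80*(-2) = 160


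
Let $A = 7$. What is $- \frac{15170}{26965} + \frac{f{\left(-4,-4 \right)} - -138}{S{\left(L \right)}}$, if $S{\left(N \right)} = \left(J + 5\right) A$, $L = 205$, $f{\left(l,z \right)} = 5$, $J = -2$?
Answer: $\frac{707485}{113253} \approx 6.2469$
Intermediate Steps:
$S{\left(N \right)} = 21$ ($S{\left(N \right)} = \left(-2 + 5\right) 7 = 3 \cdot 7 = 21$)
$- \frac{15170}{26965} + \frac{f{\left(-4,-4 \right)} - -138}{S{\left(L \right)}} = - \frac{15170}{26965} + \frac{5 - -138}{21} = \left(-15170\right) \frac{1}{26965} + \left(5 + 138\right) \frac{1}{21} = - \frac{3034}{5393} + 143 \cdot \frac{1}{21} = - \frac{3034}{5393} + \frac{143}{21} = \frac{707485}{113253}$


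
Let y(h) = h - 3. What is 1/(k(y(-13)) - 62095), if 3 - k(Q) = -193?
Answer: -1/61899 ≈ -1.6155e-5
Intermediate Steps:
y(h) = -3 + h
k(Q) = 196 (k(Q) = 3 - 1*(-193) = 3 + 193 = 196)
1/(k(y(-13)) - 62095) = 1/(196 - 62095) = 1/(-61899) = -1/61899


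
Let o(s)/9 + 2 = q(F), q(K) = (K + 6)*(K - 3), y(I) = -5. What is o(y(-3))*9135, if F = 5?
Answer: 1644300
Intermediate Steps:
q(K) = (-3 + K)*(6 + K) (q(K) = (6 + K)*(-3 + K) = (-3 + K)*(6 + K))
o(s) = 180 (o(s) = -18 + 9*(-18 + 5**2 + 3*5) = -18 + 9*(-18 + 25 + 15) = -18 + 9*22 = -18 + 198 = 180)
o(y(-3))*9135 = 180*9135 = 1644300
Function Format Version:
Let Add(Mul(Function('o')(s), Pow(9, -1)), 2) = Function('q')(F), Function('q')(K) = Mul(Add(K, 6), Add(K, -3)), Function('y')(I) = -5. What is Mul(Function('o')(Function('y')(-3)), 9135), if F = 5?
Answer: 1644300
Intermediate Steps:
Function('q')(K) = Mul(Add(-3, K), Add(6, K)) (Function('q')(K) = Mul(Add(6, K), Add(-3, K)) = Mul(Add(-3, K), Add(6, K)))
Function('o')(s) = 180 (Function('o')(s) = Add(-18, Mul(9, Add(-18, Pow(5, 2), Mul(3, 5)))) = Add(-18, Mul(9, Add(-18, 25, 15))) = Add(-18, Mul(9, 22)) = Add(-18, 198) = 180)
Mul(Function('o')(Function('y')(-3)), 9135) = Mul(180, 9135) = 1644300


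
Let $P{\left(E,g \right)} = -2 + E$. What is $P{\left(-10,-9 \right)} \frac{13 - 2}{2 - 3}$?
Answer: $132$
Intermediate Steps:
$P{\left(-10,-9 \right)} \frac{13 - 2}{2 - 3} = \left(-2 - 10\right) \frac{13 - 2}{2 - 3} = - 12 \frac{11}{-1} = - 12 \cdot 11 \left(-1\right) = \left(-12\right) \left(-11\right) = 132$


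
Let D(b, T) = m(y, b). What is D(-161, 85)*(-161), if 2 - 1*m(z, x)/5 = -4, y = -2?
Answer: -4830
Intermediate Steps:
m(z, x) = 30 (m(z, x) = 10 - 5*(-4) = 10 + 20 = 30)
D(b, T) = 30
D(-161, 85)*(-161) = 30*(-161) = -4830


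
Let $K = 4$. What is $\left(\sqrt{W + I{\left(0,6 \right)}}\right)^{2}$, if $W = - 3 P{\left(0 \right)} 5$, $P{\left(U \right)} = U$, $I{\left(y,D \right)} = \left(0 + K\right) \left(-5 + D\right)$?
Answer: $4$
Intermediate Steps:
$I{\left(y,D \right)} = -20 + 4 D$ ($I{\left(y,D \right)} = \left(0 + 4\right) \left(-5 + D\right) = 4 \left(-5 + D\right) = -20 + 4 D$)
$W = 0$ ($W = \left(-3\right) 0 \cdot 5 = 0 \cdot 5 = 0$)
$\left(\sqrt{W + I{\left(0,6 \right)}}\right)^{2} = \left(\sqrt{0 + \left(-20 + 4 \cdot 6\right)}\right)^{2} = \left(\sqrt{0 + \left(-20 + 24\right)}\right)^{2} = \left(\sqrt{0 + 4}\right)^{2} = \left(\sqrt{4}\right)^{2} = 2^{2} = 4$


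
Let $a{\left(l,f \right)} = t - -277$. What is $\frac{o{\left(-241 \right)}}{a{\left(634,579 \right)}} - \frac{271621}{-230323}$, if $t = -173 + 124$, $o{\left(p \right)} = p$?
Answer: $\frac{6421745}{52513644} \approx 0.12229$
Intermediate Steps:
$t = -49$
$a{\left(l,f \right)} = 228$ ($a{\left(l,f \right)} = -49 - -277 = -49 + 277 = 228$)
$\frac{o{\left(-241 \right)}}{a{\left(634,579 \right)}} - \frac{271621}{-230323} = - \frac{241}{228} - \frac{271621}{-230323} = \left(-241\right) \frac{1}{228} - - \frac{271621}{230323} = - \frac{241}{228} + \frac{271621}{230323} = \frac{6421745}{52513644}$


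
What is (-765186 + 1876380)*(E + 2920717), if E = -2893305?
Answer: 30460049928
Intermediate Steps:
(-765186 + 1876380)*(E + 2920717) = (-765186 + 1876380)*(-2893305 + 2920717) = 1111194*27412 = 30460049928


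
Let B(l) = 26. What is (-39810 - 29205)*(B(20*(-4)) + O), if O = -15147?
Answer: 1043575815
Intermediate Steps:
(-39810 - 29205)*(B(20*(-4)) + O) = (-39810 - 29205)*(26 - 15147) = -69015*(-15121) = 1043575815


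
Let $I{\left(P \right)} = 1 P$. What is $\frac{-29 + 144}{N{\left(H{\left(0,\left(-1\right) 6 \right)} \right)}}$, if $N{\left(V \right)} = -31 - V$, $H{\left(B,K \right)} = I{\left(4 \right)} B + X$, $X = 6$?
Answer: $- \frac{115}{37} \approx -3.1081$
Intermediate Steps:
$I{\left(P \right)} = P$
$H{\left(B,K \right)} = 6 + 4 B$ ($H{\left(B,K \right)} = 4 B + 6 = 6 + 4 B$)
$\frac{-29 + 144}{N{\left(H{\left(0,\left(-1\right) 6 \right)} \right)}} = \frac{-29 + 144}{-31 - \left(6 + 4 \cdot 0\right)} = \frac{115}{-31 - \left(6 + 0\right)} = \frac{115}{-31 - 6} = \frac{115}{-37} = 115 \left(- \frac{1}{37}\right) = - \frac{115}{37}$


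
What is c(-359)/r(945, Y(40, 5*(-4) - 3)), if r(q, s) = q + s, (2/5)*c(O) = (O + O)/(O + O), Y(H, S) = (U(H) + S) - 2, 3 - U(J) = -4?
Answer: 5/1854 ≈ 0.0026969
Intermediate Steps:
U(J) = 7 (U(J) = 3 - 1*(-4) = 3 + 4 = 7)
Y(H, S) = 5 + S (Y(H, S) = (7 + S) - 2 = 5 + S)
c(O) = 5/2 (c(O) = 5*((O + O)/(O + O))/2 = 5*((2*O)/((2*O)))/2 = 5*((2*O)*(1/(2*O)))/2 = (5/2)*1 = 5/2)
c(-359)/r(945, Y(40, 5*(-4) - 3)) = 5/(2*(945 + (5 + (5*(-4) - 3)))) = 5/(2*(945 + (5 + (-20 - 3)))) = 5/(2*(945 + (5 - 23))) = 5/(2*(945 - 18)) = (5/2)/927 = (5/2)*(1/927) = 5/1854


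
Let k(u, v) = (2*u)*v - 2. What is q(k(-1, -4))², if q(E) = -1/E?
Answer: 1/36 ≈ 0.027778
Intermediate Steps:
k(u, v) = -2 + 2*u*v (k(u, v) = 2*u*v - 2 = -2 + 2*u*v)
q(k(-1, -4))² = (-1/(-2 + 2*(-1)*(-4)))² = (-1/(-2 + 8))² = (-1/6)² = (-1*⅙)² = (-⅙)² = 1/36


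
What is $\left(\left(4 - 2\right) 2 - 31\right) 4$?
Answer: $-108$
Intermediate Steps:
$\left(\left(4 - 2\right) 2 - 31\right) 4 = \left(2 \cdot 2 - 31\right) 4 = \left(4 - 31\right) 4 = \left(-27\right) 4 = -108$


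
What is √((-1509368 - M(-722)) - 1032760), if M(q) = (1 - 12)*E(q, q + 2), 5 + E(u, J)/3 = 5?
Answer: 4*I*√158883 ≈ 1594.4*I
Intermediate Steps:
E(u, J) = 0 (E(u, J) = -15 + 3*5 = -15 + 15 = 0)
M(q) = 0 (M(q) = (1 - 12)*0 = -11*0 = 0)
√((-1509368 - M(-722)) - 1032760) = √((-1509368 - 1*0) - 1032760) = √((-1509368 + 0) - 1032760) = √(-1509368 - 1032760) = √(-2542128) = 4*I*√158883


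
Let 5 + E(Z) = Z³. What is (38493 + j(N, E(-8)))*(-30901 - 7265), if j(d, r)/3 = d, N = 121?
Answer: -1482978096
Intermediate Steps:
E(Z) = -5 + Z³
j(d, r) = 3*d
(38493 + j(N, E(-8)))*(-30901 - 7265) = (38493 + 3*121)*(-30901 - 7265) = (38493 + 363)*(-38166) = 38856*(-38166) = -1482978096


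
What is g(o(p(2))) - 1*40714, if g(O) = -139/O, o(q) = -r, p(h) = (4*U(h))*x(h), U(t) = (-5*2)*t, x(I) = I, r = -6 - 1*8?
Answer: -570135/14 ≈ -40724.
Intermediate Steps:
r = -14 (r = -6 - 8 = -14)
U(t) = -10*t
p(h) = -40*h² (p(h) = (4*(-10*h))*h = (-40*h)*h = -40*h²)
o(q) = 14 (o(q) = -1*(-14) = 14)
g(o(p(2))) - 1*40714 = -139/14 - 1*40714 = -139*1/14 - 40714 = -139/14 - 40714 = -570135/14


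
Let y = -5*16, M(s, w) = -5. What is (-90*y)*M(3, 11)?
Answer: -36000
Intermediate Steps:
y = -80
(-90*y)*M(3, 11) = -90*(-80)*(-5) = 7200*(-5) = -36000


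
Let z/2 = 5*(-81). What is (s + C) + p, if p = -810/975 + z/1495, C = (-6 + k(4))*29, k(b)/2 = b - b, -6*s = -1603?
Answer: 823393/8970 ≈ 91.794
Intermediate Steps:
s = 1603/6 (s = -⅙*(-1603) = 1603/6 ≈ 267.17)
k(b) = 0 (k(b) = 2*(b - b) = 2*0 = 0)
z = -810 (z = 2*(5*(-81)) = 2*(-405) = -810)
C = -174 (C = (-6 + 0)*29 = -6*29 = -174)
p = -2052/1495 (p = -810/975 - 810/1495 = -810*1/975 - 810*1/1495 = -54/65 - 162/299 = -2052/1495 ≈ -1.3726)
(s + C) + p = (1603/6 - 174) - 2052/1495 = 559/6 - 2052/1495 = 823393/8970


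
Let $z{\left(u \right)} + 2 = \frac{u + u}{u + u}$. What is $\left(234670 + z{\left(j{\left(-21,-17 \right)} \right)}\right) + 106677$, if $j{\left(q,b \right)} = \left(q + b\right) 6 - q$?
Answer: $341346$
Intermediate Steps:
$j{\left(q,b \right)} = 5 q + 6 b$ ($j{\left(q,b \right)} = \left(b + q\right) 6 - q = \left(6 b + 6 q\right) - q = 5 q + 6 b$)
$z{\left(u \right)} = -1$ ($z{\left(u \right)} = -2 + \frac{u + u}{u + u} = -2 + \frac{2 u}{2 u} = -2 + 2 u \frac{1}{2 u} = -2 + 1 = -1$)
$\left(234670 + z{\left(j{\left(-21,-17 \right)} \right)}\right) + 106677 = \left(234670 - 1\right) + 106677 = 234669 + 106677 = 341346$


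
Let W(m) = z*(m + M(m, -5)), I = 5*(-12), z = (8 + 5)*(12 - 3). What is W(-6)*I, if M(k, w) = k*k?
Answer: -210600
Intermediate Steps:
z = 117 (z = 13*9 = 117)
I = -60
M(k, w) = k²
W(m) = 117*m + 117*m² (W(m) = 117*(m + m²) = 117*m + 117*m²)
W(-6)*I = (117*(-6)*(1 - 6))*(-60) = (117*(-6)*(-5))*(-60) = 3510*(-60) = -210600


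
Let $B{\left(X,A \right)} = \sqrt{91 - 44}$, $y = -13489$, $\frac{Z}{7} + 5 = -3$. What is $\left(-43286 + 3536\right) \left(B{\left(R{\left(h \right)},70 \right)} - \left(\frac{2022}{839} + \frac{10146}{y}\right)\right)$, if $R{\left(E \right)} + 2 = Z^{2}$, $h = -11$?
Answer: $\frac{745799994000}{11317271} - 39750 \sqrt{47} \approx -2.0661 \cdot 10^{5}$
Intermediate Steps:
$Z = -56$ ($Z = -35 + 7 \left(-3\right) = -35 - 21 = -56$)
$R{\left(E \right)} = 3134$ ($R{\left(E \right)} = -2 + \left(-56\right)^{2} = -2 + 3136 = 3134$)
$B{\left(X,A \right)} = \sqrt{47}$
$\left(-43286 + 3536\right) \left(B{\left(R{\left(h \right)},70 \right)} - \left(\frac{2022}{839} + \frac{10146}{y}\right)\right) = \left(-43286 + 3536\right) \left(\sqrt{47} - \left(- \frac{10146}{13489} + \frac{2022}{839}\right)\right) = - 39750 \left(\sqrt{47} - \frac{18762264}{11317271}\right) = - 39750 \left(- \frac{18762264}{11317271} + \sqrt{47}\right) = \frac{745799994000}{11317271} - 39750 \sqrt{47}$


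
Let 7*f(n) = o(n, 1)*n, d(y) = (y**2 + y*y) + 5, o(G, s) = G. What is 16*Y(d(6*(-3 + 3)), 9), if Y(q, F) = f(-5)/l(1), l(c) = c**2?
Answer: 400/7 ≈ 57.143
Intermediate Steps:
d(y) = 5 + 2*y**2 (d(y) = (y**2 + y**2) + 5 = 2*y**2 + 5 = 5 + 2*y**2)
f(n) = n**2/7 (f(n) = (n*n)/7 = n**2/7)
Y(q, F) = 25/7 (Y(q, F) = ((1/7)*(-5)**2)/(1**2) = ((1/7)*25)/1 = (25/7)*1 = 25/7)
16*Y(d(6*(-3 + 3)), 9) = 16*(25/7) = 400/7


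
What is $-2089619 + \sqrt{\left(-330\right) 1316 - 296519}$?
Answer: $-2089619 + i \sqrt{730799} \approx -2.0896 \cdot 10^{6} + 854.87 i$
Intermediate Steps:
$-2089619 + \sqrt{\left(-330\right) 1316 - 296519} = -2089619 + \sqrt{-434280 - 296519} = -2089619 + \sqrt{-730799} = -2089619 + i \sqrt{730799}$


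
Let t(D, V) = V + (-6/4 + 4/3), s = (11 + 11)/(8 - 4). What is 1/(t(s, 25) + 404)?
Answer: 6/2573 ≈ 0.0023319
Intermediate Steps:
s = 11/2 (s = 22/4 = 22*(1/4) = 11/2 ≈ 5.5000)
t(D, V) = -1/6 + V (t(D, V) = V + (-6*1/4 + 4*(1/3)) = V + (-3/2 + 4/3) = V - 1/6 = -1/6 + V)
1/(t(s, 25) + 404) = 1/((-1/6 + 25) + 404) = 1/(149/6 + 404) = 1/(2573/6) = 6/2573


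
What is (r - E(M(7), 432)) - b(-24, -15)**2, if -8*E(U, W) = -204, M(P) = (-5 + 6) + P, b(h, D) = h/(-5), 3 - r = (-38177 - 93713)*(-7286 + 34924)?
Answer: 182258788723/50 ≈ 3.6452e+9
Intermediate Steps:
r = 3645175823 (r = 3 - (-38177 - 93713)*(-7286 + 34924) = 3 - (-131890)*27638 = 3 - 1*(-3645175820) = 3 + 3645175820 = 3645175823)
b(h, D) = -h/5 (b(h, D) = h*(-1/5) = -h/5)
M(P) = 1 + P
E(U, W) = 51/2 (E(U, W) = -1/8*(-204) = 51/2)
(r - E(M(7), 432)) - b(-24, -15)**2 = (3645175823 - 1*51/2) - (-1/5*(-24))**2 = (3645175823 - 51/2) - (24/5)**2 = 7290351595/2 - 1*576/25 = 7290351595/2 - 576/25 = 182258788723/50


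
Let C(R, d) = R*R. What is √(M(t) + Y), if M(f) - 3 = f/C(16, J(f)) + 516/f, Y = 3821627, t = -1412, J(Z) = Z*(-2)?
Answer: √30477360629535/2824 ≈ 1954.9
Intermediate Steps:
J(Z) = -2*Z
C(R, d) = R²
M(f) = 3 + 516/f + f/256 (M(f) = 3 + (f/(16²) + 516/f) = 3 + (f/256 + 516/f) = 3 + (516/f + f/256) = 3 + 516/f + f/256)
√(M(t) + Y) = √((3 + 516/(-1412) + (1/256)*(-1412)) + 3821627) = √((3 + 516*(-1/1412) - 353/64) + 3821627) = √((3 - 129/353 - 353/64) + 3821627) = √(-65089/22592 + 3821627) = √(86338132095/22592) = √30477360629535/2824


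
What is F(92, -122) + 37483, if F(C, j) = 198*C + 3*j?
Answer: 55333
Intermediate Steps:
F(C, j) = 3*j + 198*C
F(92, -122) + 37483 = (3*(-122) + 198*92) + 37483 = (-366 + 18216) + 37483 = 17850 + 37483 = 55333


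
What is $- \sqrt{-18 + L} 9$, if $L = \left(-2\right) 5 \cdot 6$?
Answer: $- 9 i \sqrt{78} \approx - 79.486 i$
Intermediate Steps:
$L = -60$ ($L = \left(-10\right) 6 = -60$)
$- \sqrt{-18 + L} 9 = - \sqrt{-18 - 60} \cdot 9 = - \sqrt{-78} \cdot 9 = - i \sqrt{78} \cdot 9 = - 9 i \sqrt{78}$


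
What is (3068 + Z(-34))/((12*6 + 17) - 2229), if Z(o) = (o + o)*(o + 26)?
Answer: -903/535 ≈ -1.6879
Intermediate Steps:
Z(o) = 2*o*(26 + o) (Z(o) = (2*o)*(26 + o) = 2*o*(26 + o))
(3068 + Z(-34))/((12*6 + 17) - 2229) = (3068 + 2*(-34)*(26 - 34))/((12*6 + 17) - 2229) = (3068 + 2*(-34)*(-8))/((72 + 17) - 2229) = (3068 + 544)/(89 - 2229) = 3612/(-2140) = 3612*(-1/2140) = -903/535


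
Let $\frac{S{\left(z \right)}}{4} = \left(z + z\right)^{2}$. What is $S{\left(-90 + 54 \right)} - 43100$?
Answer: $-22364$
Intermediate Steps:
$S{\left(z \right)} = 16 z^{2}$ ($S{\left(z \right)} = 4 \left(z + z\right)^{2} = 4 \left(2 z\right)^{2} = 4 \cdot 4 z^{2} = 16 z^{2}$)
$S{\left(-90 + 54 \right)} - 43100 = 16 \left(-90 + 54\right)^{2} - 43100 = 16 \left(-36\right)^{2} - 43100 = 16 \cdot 1296 - 43100 = 20736 - 43100 = -22364$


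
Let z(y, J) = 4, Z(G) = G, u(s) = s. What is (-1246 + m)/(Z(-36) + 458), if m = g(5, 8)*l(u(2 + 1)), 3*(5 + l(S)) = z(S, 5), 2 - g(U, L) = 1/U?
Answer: -6263/2110 ≈ -2.9682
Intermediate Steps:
g(U, L) = 2 - 1/U
l(S) = -11/3 (l(S) = -5 + (⅓)*4 = -5 + 4/3 = -11/3)
m = -33/5 (m = (2 - 1/5)*(-11/3) = (2 - 1*⅕)*(-11/3) = (2 - ⅕)*(-11/3) = (9/5)*(-11/3) = -33/5 ≈ -6.6000)
(-1246 + m)/(Z(-36) + 458) = (-1246 - 33/5)/(-36 + 458) = -6263/5/422 = -6263/5*1/422 = -6263/2110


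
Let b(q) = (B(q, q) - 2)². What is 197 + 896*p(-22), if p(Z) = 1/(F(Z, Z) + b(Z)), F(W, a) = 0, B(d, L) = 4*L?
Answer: 399149/2025 ≈ 197.11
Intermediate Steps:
b(q) = (-2 + 4*q)² (b(q) = (4*q - 2)² = (-2 + 4*q)²)
p(Z) = 1/(4*(-1 + 2*Z)²) (p(Z) = 1/(0 + 4*(-1 + 2*Z)²) = 1/(4*(-1 + 2*Z)²))
197 + 896*p(-22) = 197 + 896*(1/(4*(-1 + 2*(-22))²)) = 197 + 896*(1/(4*(-1 - 44)²)) = 197 + 896*((¼)/(-45)²) = 197 + 896*((¼)*(1/2025)) = 197 + 896*(1/8100) = 197 + 224/2025 = 399149/2025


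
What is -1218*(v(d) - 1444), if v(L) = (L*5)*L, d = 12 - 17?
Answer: 1606542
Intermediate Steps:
d = -5
v(L) = 5*L² (v(L) = (5*L)*L = 5*L²)
-1218*(v(d) - 1444) = -1218*(5*(-5)² - 1444) = -1218*(5*25 - 1444) = -1218*(125 - 1444) = -1218*(-1319) = 1606542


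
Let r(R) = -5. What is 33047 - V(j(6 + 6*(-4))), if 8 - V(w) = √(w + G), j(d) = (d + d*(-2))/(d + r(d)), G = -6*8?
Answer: 33039 + I*√25806/23 ≈ 33039.0 + 6.9845*I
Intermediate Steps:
G = -48
j(d) = -d/(-5 + d) (j(d) = (d + d*(-2))/(d - 5) = (d - 2*d)/(-5 + d) = (-d)/(-5 + d) = -d/(-5 + d))
V(w) = 8 - √(-48 + w) (V(w) = 8 - √(w - 48) = 8 - √(-48 + w))
33047 - V(j(6 + 6*(-4))) = 33047 - (8 - √(-48 - (6 + 6*(-4))/(-5 + (6 + 6*(-4))))) = 33047 - (8 - √(-48 - (6 - 24)/(-5 + (6 - 24)))) = 33047 - (8 - √(-48 - 1*(-18)/(-5 - 18))) = 33047 - (8 - √(-48 - 1*(-18)/(-23))) = 33047 - (8 - √(-48 - 1*(-18)*(-1/23))) = 33047 - (8 - √(-48 - 18/23)) = 33047 - (8 - √(-1122/23)) = 33047 - (8 - I*√25806/23) = 33047 + (-8 + I*√25806/23) = 33039 + I*√25806/23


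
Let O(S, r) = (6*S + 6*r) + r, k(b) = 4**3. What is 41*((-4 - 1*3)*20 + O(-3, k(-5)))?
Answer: 11890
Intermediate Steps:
k(b) = 64
O(S, r) = 6*S + 7*r
41*((-4 - 1*3)*20 + O(-3, k(-5))) = 41*((-4 - 1*3)*20 + (6*(-3) + 7*64)) = 41*((-4 - 3)*20 + (-18 + 448)) = 41*(-7*20 + 430) = 41*(-140 + 430) = 41*290 = 11890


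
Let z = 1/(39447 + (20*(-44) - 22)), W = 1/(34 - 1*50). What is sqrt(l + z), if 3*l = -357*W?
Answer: sqrt(176800942695)/154180 ≈ 2.7272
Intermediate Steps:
W = -1/16 (W = 1/(34 - 50) = 1/(-16) = -1/16 ≈ -0.062500)
z = 1/38545 (z = 1/(39447 + (-880 - 22)) = 1/(39447 - 902) = 1/38545 ≈ 2.5944e-5)
l = 119/16 (l = (-357*(-1/16))/3 = (1/3)*(357/16) = 119/16 ≈ 7.4375)
sqrt(l + z) = sqrt(119/16 + 1/38545) = sqrt(4586871/616720) = sqrt(176800942695)/154180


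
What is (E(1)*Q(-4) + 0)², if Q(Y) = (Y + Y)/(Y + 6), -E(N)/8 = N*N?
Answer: 1024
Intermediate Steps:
E(N) = -8*N² (E(N) = -8*N*N = -8*N²)
Q(Y) = 2*Y/(6 + Y) (Q(Y) = (2*Y)/(6 + Y) = 2*Y/(6 + Y))
(E(1)*Q(-4) + 0)² = ((-8*1²)*(2*(-4)/(6 - 4)) + 0)² = ((-8*1)*(2*(-4)/2) + 0)² = (-16*(-4)/2 + 0)² = (-8*(-4) + 0)² = (32 + 0)² = 32² = 1024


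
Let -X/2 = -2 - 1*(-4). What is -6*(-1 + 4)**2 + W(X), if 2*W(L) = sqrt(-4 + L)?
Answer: -54 + I*sqrt(2) ≈ -54.0 + 1.4142*I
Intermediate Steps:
X = -4 (X = -2*(-2 - 1*(-4)) = -2*(-2 + 4) = -2*2 = -4)
W(L) = sqrt(-4 + L)/2
-6*(-1 + 4)**2 + W(X) = -6*(-1 + 4)**2 + sqrt(-4 - 4)/2 = -6*3**2 + sqrt(-8)/2 = -6*9 + (2*I*sqrt(2))/2 = -54 + I*sqrt(2)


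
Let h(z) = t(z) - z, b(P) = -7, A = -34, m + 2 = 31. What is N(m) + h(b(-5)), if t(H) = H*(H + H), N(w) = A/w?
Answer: 3011/29 ≈ 103.83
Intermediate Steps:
m = 29 (m = -2 + 31 = 29)
N(w) = -34/w
t(H) = 2*H² (t(H) = H*(2*H) = 2*H²)
h(z) = -z + 2*z² (h(z) = 2*z² - z = -z + 2*z²)
N(m) + h(b(-5)) = -34/29 - 7*(-1 + 2*(-7)) = -34*1/29 - 7*(-1 - 14) = -34/29 - 7*(-15) = -34/29 + 105 = 3011/29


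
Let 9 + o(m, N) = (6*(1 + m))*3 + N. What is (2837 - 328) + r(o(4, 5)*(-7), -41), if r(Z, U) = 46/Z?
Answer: 755186/301 ≈ 2508.9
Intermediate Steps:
o(m, N) = 9 + N + 18*m (o(m, N) = -9 + ((6*(1 + m))*3 + N) = -9 + ((6 + 6*m)*3 + N) = -9 + ((18 + 18*m) + N) = -9 + (18 + N + 18*m) = 9 + N + 18*m)
(2837 - 328) + r(o(4, 5)*(-7), -41) = (2837 - 328) + 46/(((9 + 5 + 18*4)*(-7))) = 2509 + 46/(((9 + 5 + 72)*(-7))) = 2509 + 46/((86*(-7))) = 2509 + 46/(-602) = 2509 + 46*(-1/602) = 2509 - 23/301 = 755186/301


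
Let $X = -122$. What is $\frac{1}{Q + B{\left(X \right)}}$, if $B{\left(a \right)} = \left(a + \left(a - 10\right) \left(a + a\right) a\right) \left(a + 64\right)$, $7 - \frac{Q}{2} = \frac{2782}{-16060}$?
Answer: $\frac{4015}{915062256861} \approx 4.3877 \cdot 10^{-9}$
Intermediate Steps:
$Q = \frac{57601}{4015}$ ($Q = 14 - 2 \frac{2782}{-16060} = 14 - 2 \cdot 2782 \left(- \frac{1}{16060}\right) = 14 - - \frac{1391}{4015} = 14 + \frac{1391}{4015} = \frac{57601}{4015} \approx 14.346$)
$B{\left(a \right)} = \left(64 + a\right) \left(a + 2 a^{2} \left(-10 + a\right)\right)$ ($B{\left(a \right)} = \left(a + \left(-10 + a\right) 2 a a\right) \left(64 + a\right) = \left(a + 2 a \left(-10 + a\right) a\right) \left(64 + a\right) = \left(a + 2 a^{2} \left(-10 + a\right)\right) \left(64 + a\right) = \left(64 + a\right) \left(a + 2 a^{2} \left(-10 + a\right)\right)$)
$\frac{1}{Q + B{\left(X \right)}} = \frac{1}{\frac{57601}{4015} - 122 \left(64 - -156038 + 2 \left(-122\right)^{3} + 108 \left(-122\right)^{2}\right)} = \frac{1}{\frac{57601}{4015} - 122 \left(64 + 156038 + 2 \left(-1815848\right) + 108 \cdot 14884\right)} = \frac{1}{\frac{57601}{4015} - 122 \left(64 + 156038 - 3631696 + 1607472\right)} = \frac{1}{\frac{57601}{4015} - -227910884} = \frac{1}{\frac{57601}{4015} + 227910884} = \frac{1}{\frac{915062256861}{4015}} = \frac{4015}{915062256861}$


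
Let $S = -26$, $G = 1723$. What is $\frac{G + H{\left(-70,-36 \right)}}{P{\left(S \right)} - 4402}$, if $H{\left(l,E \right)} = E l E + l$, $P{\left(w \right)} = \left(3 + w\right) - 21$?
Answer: $\frac{29689}{1482} \approx 20.033$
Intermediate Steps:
$P{\left(w \right)} = -18 + w$
$H{\left(l,E \right)} = l + l E^{2}$ ($H{\left(l,E \right)} = l E^{2} + l = l + l E^{2}$)
$\frac{G + H{\left(-70,-36 \right)}}{P{\left(S \right)} - 4402} = \frac{1723 - 70 \left(1 + \left(-36\right)^{2}\right)}{\left(-18 - 26\right) - 4402} = \frac{1723 - 70 \left(1 + 1296\right)}{-44 - 4402} = \frac{1723 - 90790}{-4446} = \left(1723 - 90790\right) \left(- \frac{1}{4446}\right) = \left(-89067\right) \left(- \frac{1}{4446}\right) = \frac{29689}{1482}$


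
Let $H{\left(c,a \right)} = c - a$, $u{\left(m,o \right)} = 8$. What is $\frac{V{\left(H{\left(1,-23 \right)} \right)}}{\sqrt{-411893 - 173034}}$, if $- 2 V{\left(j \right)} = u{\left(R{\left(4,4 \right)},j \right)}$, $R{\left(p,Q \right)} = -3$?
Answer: $\frac{4 i \sqrt{584927}}{584927} \approx 0.0052301 i$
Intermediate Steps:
$V{\left(j \right)} = -4$ ($V{\left(j \right)} = \left(- \frac{1}{2}\right) 8 = -4$)
$\frac{V{\left(H{\left(1,-23 \right)} \right)}}{\sqrt{-411893 - 173034}} = - \frac{4}{\sqrt{-411893 - 173034}} = - \frac{4}{\sqrt{-584927}} = - \frac{4}{i \sqrt{584927}} = - 4 \left(- \frac{i \sqrt{584927}}{584927}\right) = \frac{4 i \sqrt{584927}}{584927}$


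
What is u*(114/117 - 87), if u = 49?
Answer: -164395/39 ≈ -4215.3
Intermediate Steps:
u*(114/117 - 87) = 49*(114/117 - 87) = 49*(114*(1/117) - 87) = 49*(38/39 - 87) = 49*(-3355/39) = -164395/39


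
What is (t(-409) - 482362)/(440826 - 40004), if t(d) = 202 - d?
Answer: -481751/400822 ≈ -1.2019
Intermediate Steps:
(t(-409) - 482362)/(440826 - 40004) = ((202 - 1*(-409)) - 482362)/(440826 - 40004) = ((202 + 409) - 482362)/400822 = (611 - 482362)*(1/400822) = -481751*1/400822 = -481751/400822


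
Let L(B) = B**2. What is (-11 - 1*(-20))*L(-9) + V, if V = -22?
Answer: 707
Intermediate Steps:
(-11 - 1*(-20))*L(-9) + V = (-11 - 1*(-20))*(-9)**2 - 22 = (-11 + 20)*81 - 22 = 9*81 - 22 = 729 - 22 = 707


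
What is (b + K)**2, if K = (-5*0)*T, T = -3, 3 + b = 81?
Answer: 6084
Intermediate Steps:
b = 78 (b = -3 + 81 = 78)
K = 0 (K = -5*0*(-3) = 0*(-3) = 0)
(b + K)**2 = (78 + 0)**2 = 78**2 = 6084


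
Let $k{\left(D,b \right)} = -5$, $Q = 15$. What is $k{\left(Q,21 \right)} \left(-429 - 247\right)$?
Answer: $3380$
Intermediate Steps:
$k{\left(Q,21 \right)} \left(-429 - 247\right) = - 5 \left(-429 - 247\right) = \left(-5\right) \left(-676\right) = 3380$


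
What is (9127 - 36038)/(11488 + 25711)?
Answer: -26911/37199 ≈ -0.72343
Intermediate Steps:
(9127 - 36038)/(11488 + 25711) = -26911/37199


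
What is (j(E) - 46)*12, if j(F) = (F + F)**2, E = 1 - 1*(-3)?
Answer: 216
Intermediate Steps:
E = 4 (E = 1 + 3 = 4)
j(F) = 4*F**2 (j(F) = (2*F)**2 = 4*F**2)
(j(E) - 46)*12 = (4*4**2 - 46)*12 = (4*16 - 46)*12 = (64 - 46)*12 = 18*12 = 216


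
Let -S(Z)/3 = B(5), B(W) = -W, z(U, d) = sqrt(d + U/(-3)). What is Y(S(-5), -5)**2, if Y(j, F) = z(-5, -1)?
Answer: 2/3 ≈ 0.66667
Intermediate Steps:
z(U, d) = sqrt(d - U/3) (z(U, d) = sqrt(d + U*(-1/3)) = sqrt(d - U/3))
S(Z) = 15 (S(Z) = -(-3)*5 = -3*(-5) = 15)
Y(j, F) = sqrt(6)/3 (Y(j, F) = sqrt(-3*(-5) + 9*(-1))/3 = sqrt(15 - 9)/3 = sqrt(6)/3)
Y(S(-5), -5)**2 = (sqrt(6)/3)**2 = 2/3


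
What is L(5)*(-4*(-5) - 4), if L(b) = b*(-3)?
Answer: -240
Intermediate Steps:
L(b) = -3*b
L(5)*(-4*(-5) - 4) = (-3*5)*(-4*(-5) - 4) = -15*(20 - 4) = -15*16 = -240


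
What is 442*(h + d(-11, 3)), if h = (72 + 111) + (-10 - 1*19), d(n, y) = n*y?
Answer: 53482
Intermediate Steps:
h = 154 (h = 183 + (-10 - 19) = 183 - 29 = 154)
442*(h + d(-11, 3)) = 442*(154 - 11*3) = 442*(154 - 33) = 442*121 = 53482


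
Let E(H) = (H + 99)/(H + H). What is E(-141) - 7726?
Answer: -363115/47 ≈ -7725.9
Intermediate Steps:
E(H) = (99 + H)/(2*H) (E(H) = (99 + H)/((2*H)) = (99 + H)*(1/(2*H)) = (99 + H)/(2*H))
E(-141) - 7726 = (½)*(99 - 141)/(-141) - 7726 = (½)*(-1/141)*(-42) - 7726 = 7/47 - 7726 = -363115/47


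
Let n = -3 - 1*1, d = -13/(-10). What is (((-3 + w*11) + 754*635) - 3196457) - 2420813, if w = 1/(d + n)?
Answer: -138739151/27 ≈ -5.1385e+6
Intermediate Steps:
d = 13/10 (d = -13*(-⅒) = 13/10 ≈ 1.3000)
n = -4 (n = -3 - 1 = -4)
w = -10/27 (w = 1/(13/10 - 4) = 1/(-27/10) = -10/27 ≈ -0.37037)
(((-3 + w*11) + 754*635) - 3196457) - 2420813 = (((-3 - 10/27*11) + 754*635) - 3196457) - 2420813 = (((-3 - 110/27) + 478790) - 3196457) - 2420813 = ((-191/27 + 478790) - 3196457) - 2420813 = (12927139/27 - 3196457) - 2420813 = -73377200/27 - 2420813 = -138739151/27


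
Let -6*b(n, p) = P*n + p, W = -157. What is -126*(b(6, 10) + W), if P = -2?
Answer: 19740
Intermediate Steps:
b(n, p) = -p/6 + n/3 (b(n, p) = -(-2*n + p)/6 = -(p - 2*n)/6 = -p/6 + n/3)
-126*(b(6, 10) + W) = -126*((-⅙*10 + (⅓)*6) - 157) = -126*((-5/3 + 2) - 157) = -126*(⅓ - 157) = -126*(-470/3) = 19740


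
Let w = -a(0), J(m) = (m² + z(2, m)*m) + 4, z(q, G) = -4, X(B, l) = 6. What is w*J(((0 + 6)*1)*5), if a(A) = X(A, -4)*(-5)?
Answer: 23520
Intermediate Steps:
a(A) = -30 (a(A) = 6*(-5) = -30)
J(m) = 4 + m² - 4*m (J(m) = (m² - 4*m) + 4 = 4 + m² - 4*m)
w = 30 (w = -1*(-30) = 30)
w*J(((0 + 6)*1)*5) = 30*(4 + (((0 + 6)*1)*5)² - 4*(0 + 6)*1*5) = 30*(4 + ((6*1)*5)² - 4*6*1*5) = 30*(4 + (6*5)² - 24*5) = 30*(4 + 30² - 4*30) = 30*(4 + 900 - 120) = 30*784 = 23520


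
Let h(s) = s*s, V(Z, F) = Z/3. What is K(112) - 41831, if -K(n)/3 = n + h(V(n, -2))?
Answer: -139045/3 ≈ -46348.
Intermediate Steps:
V(Z, F) = Z/3 (V(Z, F) = Z*(⅓) = Z/3)
h(s) = s²
K(n) = -3*n - n²/3 (K(n) = -3*(n + (n/3)²) = -3*(n + n²/9) = -3*n - n²/3)
K(112) - 41831 = (⅓)*112*(-9 - 1*112) - 41831 = (⅓)*112*(-9 - 112) - 41831 = (⅓)*112*(-121) - 41831 = -13552/3 - 41831 = -139045/3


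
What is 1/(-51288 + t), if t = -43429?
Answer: -1/94717 ≈ -1.0558e-5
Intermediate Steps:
1/(-51288 + t) = 1/(-51288 - 43429) = 1/(-94717) = -1/94717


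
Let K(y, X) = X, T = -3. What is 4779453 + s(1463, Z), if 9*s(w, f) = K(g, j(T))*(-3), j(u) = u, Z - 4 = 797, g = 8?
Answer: 4779454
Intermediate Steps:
Z = 801 (Z = 4 + 797 = 801)
s(w, f) = 1 (s(w, f) = (-3*(-3))/9 = (1/9)*9 = 1)
4779453 + s(1463, Z) = 4779453 + 1 = 4779454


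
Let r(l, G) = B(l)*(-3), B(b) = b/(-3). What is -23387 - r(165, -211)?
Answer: -23552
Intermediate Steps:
B(b) = -b/3 (B(b) = b*(-⅓) = -b/3)
r(l, G) = l (r(l, G) = -l/3*(-3) = l)
-23387 - r(165, -211) = -23387 - 1*165 = -23387 - 165 = -23552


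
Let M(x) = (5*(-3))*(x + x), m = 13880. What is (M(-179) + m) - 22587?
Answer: -3337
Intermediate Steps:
M(x) = -30*x
(M(-179) + m) - 22587 = (-30*(-179) + 13880) - 22587 = (5370 + 13880) - 22587 = 19250 - 22587 = -3337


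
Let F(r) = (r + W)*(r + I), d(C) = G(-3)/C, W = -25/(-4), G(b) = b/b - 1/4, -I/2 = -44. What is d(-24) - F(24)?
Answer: -108417/32 ≈ -3388.0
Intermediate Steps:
I = 88 (I = -2*(-44) = 88)
G(b) = ¾ (G(b) = 1 - 1*¼ = 1 - ¼ = ¾)
W = 25/4 (W = -25*(-¼) = 25/4 ≈ 6.2500)
d(C) = 3/(4*C)
F(r) = (88 + r)*(25/4 + r) (F(r) = (r + 25/4)*(r + 88) = (25/4 + r)*(88 + r) = (88 + r)*(25/4 + r))
d(-24) - F(24) = (¾)/(-24) - (550 + 24² + (377/4)*24) = (¾)*(-1/24) - (550 + 576 + 2262) = -1/32 - 1*3388 = -1/32 - 3388 = -108417/32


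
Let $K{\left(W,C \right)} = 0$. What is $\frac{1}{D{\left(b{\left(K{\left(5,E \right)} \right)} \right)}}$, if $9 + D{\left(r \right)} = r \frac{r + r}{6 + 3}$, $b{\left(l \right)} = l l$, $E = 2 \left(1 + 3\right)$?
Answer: $- \frac{1}{9} \approx -0.11111$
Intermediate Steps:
$E = 8$ ($E = 2 \cdot 4 = 8$)
$b{\left(l \right)} = l^{2}$
$D{\left(r \right)} = -9 + \frac{2 r^{2}}{9}$ ($D{\left(r \right)} = -9 + r \frac{r + r}{6 + 3} = -9 + r \frac{2 r}{9} = -9 + \frac{2 r^{2}}{9}$)
$\frac{1}{D{\left(b{\left(K{\left(5,E \right)} \right)} \right)}} = \frac{1}{-9 + \frac{2 \left(0^{2}\right)^{2}}{9}} = \frac{1}{-9 + \frac{2 \cdot 0^{2}}{9}} = \frac{1}{-9 + \frac{2}{9} \cdot 0} = \frac{1}{-9 + 0} = \frac{1}{-9} = - \frac{1}{9}$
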